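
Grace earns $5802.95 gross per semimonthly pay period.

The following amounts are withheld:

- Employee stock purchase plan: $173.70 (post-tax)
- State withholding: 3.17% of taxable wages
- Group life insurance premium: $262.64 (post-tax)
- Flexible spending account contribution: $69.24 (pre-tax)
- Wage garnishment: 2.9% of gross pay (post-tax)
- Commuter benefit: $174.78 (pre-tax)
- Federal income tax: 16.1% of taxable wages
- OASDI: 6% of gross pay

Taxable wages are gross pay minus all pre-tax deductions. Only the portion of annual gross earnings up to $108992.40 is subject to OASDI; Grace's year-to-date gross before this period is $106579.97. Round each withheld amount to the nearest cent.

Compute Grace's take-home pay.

Commuter benefit: $174.78
Flexible spending account contribution: $69.24
Pre-tax total = $174.78 + $69.24 = $244.02
Taxable wages = $5802.95 − $244.02 = $5558.93
Federal income tax: $5558.93 × 0.161 = $894.99
State withholding: $5558.93 × 0.0317 = $176.22
OASDI: only $108992.40 − $106579.97 = $2412.43 of this check is subject → $2412.43 × 0.06 = $144.75
Group life insurance premium: $262.64
Employee stock purchase plan: $173.70
Wage garnishment: $5802.95 × 0.029 = $168.29
Total deductions = $174.78 + $69.24 + $894.99 + $176.22 + $144.75 + $262.64 + $173.70 + $168.29 = $2064.61
Net pay = $5802.95 − $2064.61 = $3738.34

$3738.34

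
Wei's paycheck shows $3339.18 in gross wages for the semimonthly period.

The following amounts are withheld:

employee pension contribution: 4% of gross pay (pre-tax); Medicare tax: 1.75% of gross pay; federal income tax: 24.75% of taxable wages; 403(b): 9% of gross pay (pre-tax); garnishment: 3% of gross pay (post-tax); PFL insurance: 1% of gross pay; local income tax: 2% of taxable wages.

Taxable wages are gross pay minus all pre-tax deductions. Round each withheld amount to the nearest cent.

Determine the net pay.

$1935.96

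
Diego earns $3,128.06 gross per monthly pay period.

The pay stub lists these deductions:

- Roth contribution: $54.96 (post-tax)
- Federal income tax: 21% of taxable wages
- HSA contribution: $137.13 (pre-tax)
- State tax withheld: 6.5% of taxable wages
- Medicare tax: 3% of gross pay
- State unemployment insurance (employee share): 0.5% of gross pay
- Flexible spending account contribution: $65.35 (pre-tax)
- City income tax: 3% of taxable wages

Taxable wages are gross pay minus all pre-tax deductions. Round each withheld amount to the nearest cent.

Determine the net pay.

$1,868.84

Flexible spending account contribution: $65.35
HSA contribution: $137.13
Pre-tax total = $65.35 + $137.13 = $202.48
Taxable wages = $3,128.06 − $202.48 = $2,925.58
Federal income tax: $2,925.58 × 0.21 = $614.37
City income tax: $2,925.58 × 0.03 = $87.77
State tax withheld: $2,925.58 × 0.065 = $190.16
Medicare tax: $3,128.06 × 0.03 = $93.84
State unemployment insurance (employee share): $3,128.06 × 0.005 = $15.64
Roth contribution: $54.96
Total deductions = $65.35 + $137.13 + $614.37 + $87.77 + $190.16 + $93.84 + $15.64 + $54.96 = $1,259.22
Net pay = $3,128.06 − $1,259.22 = $1,868.84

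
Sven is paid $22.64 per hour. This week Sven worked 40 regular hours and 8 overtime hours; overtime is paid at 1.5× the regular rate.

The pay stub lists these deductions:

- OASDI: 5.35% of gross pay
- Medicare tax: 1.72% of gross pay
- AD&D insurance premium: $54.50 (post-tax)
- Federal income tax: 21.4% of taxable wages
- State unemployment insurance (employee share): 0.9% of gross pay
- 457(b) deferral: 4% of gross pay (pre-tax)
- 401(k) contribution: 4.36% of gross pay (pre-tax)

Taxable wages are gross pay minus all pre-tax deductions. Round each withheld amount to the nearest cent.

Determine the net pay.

$699.65

Regular pay: 40 × $22.64 = $905.60
Overtime pay: 8 × $22.64 × 1.5 = $271.68
Gross pay = $905.60 + $271.68 = $1177.28
401(k) contribution: $1177.28 × 0.0436 = $51.33
457(b) deferral: $1177.28 × 0.04 = $47.09
Pre-tax total = $51.33 + $47.09 = $98.42
Taxable wages = $1177.28 − $98.42 = $1078.86
Federal income tax: $1078.86 × 0.214 = $230.88
OASDI: $1177.28 × 0.0535 = $62.98
Medicare tax: $1177.28 × 0.0172 = $20.25
State unemployment insurance (employee share): $1177.28 × 0.009 = $10.60
AD&D insurance premium: $54.50
Total deductions = $51.33 + $47.09 + $230.88 + $62.98 + $20.25 + $10.60 + $54.50 = $477.63
Net pay = $1177.28 − $477.63 = $699.65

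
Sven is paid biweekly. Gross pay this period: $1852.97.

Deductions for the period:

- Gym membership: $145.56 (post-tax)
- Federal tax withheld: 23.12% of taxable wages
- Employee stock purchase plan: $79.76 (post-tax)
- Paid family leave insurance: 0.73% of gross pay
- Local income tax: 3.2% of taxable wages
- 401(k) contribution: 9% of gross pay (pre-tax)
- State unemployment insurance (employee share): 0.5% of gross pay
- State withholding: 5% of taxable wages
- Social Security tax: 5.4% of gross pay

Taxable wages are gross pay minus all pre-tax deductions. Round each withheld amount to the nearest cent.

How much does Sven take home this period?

$809.91

401(k) contribution: $1852.97 × 0.09 = $166.77
Taxable wages = $1852.97 − $166.77 = $1686.20
State withholding: $1686.20 × 0.05 = $84.31
Local income tax: $1686.20 × 0.032 = $53.96
Federal tax withheld: $1686.20 × 0.2312 = $389.85
Paid family leave insurance: $1852.97 × 0.0073 = $13.53
Social Security tax: $1852.97 × 0.054 = $100.06
State unemployment insurance (employee share): $1852.97 × 0.005 = $9.26
Employee stock purchase plan: $79.76
Gym membership: $145.56
Total deductions = $166.77 + $84.31 + $53.96 + $389.85 + $13.53 + $100.06 + $9.26 + $79.76 + $145.56 = $1043.06
Net pay = $1852.97 − $1043.06 = $809.91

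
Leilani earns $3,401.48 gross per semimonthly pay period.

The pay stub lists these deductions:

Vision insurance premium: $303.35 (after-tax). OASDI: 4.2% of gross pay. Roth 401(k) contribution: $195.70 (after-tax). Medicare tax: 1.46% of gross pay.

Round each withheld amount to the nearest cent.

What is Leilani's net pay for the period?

$2,709.91

OASDI: $3,401.48 × 0.042 = $142.86
Medicare tax: $3,401.48 × 0.0146 = $49.66
Vision insurance premium: $303.35
Roth 401(k) contribution: $195.70
Total deductions = $142.86 + $49.66 + $303.35 + $195.70 = $691.57
Net pay = $3,401.48 − $691.57 = $2,709.91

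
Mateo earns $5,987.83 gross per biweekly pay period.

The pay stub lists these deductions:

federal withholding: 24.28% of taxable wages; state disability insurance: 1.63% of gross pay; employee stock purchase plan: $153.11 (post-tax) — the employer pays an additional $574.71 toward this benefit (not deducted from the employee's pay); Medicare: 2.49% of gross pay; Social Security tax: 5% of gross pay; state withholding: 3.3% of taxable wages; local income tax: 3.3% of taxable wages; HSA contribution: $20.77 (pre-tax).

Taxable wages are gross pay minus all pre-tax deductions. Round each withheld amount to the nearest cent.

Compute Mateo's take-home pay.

$3,425.24

HSA contribution: $20.77
Taxable wages = $5,987.83 − $20.77 = $5,967.06
Federal withholding: $5,967.06 × 0.2428 = $1,448.80
State withholding: $5,967.06 × 0.033 = $196.91
Local income tax: $5,967.06 × 0.033 = $196.91
Medicare: $5,987.83 × 0.0249 = $149.10
State disability insurance: $5,987.83 × 0.0163 = $97.60
Social Security tax: $5,987.83 × 0.05 = $299.39
Employee stock purchase plan: $153.11
(Employer's $574.71 toward employee stock purchase plan is not withheld from the employee.)
Total deductions = $20.77 + $1,448.80 + $196.91 + $196.91 + $149.10 + $97.60 + $299.39 + $153.11 = $2,562.59
Net pay = $5,987.83 − $2,562.59 = $3,425.24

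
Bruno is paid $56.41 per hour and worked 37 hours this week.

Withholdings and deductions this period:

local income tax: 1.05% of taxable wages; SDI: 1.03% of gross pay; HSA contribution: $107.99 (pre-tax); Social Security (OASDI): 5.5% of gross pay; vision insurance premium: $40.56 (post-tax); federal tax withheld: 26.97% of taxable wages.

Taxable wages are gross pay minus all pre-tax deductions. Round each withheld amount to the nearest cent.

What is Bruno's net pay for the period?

Gross pay: 37 × $56.41 = $2,087.17
HSA contribution: $107.99
Taxable wages = $2,087.17 − $107.99 = $1,979.18
Local income tax: $1,979.18 × 0.0105 = $20.78
Federal tax withheld: $1,979.18 × 0.2697 = $533.78
Social Security (OASDI): $2,087.17 × 0.055 = $114.79
SDI: $2,087.17 × 0.0103 = $21.50
Vision insurance premium: $40.56
Total deductions = $107.99 + $20.78 + $533.78 + $114.79 + $21.50 + $40.56 = $839.40
Net pay = $2,087.17 − $839.40 = $1,247.77

$1,247.77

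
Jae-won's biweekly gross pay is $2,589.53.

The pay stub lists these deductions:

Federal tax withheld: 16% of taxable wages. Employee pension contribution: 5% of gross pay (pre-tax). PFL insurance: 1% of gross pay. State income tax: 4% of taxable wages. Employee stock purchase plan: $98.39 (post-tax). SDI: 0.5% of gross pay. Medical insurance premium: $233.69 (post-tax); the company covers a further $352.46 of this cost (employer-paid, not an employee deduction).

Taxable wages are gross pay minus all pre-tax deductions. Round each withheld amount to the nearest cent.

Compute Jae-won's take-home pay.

$1,597.11

Employee pension contribution: $2,589.53 × 0.05 = $129.48
Taxable wages = $2,589.53 − $129.48 = $2,460.05
State income tax: $2,460.05 × 0.04 = $98.40
Federal tax withheld: $2,460.05 × 0.16 = $393.61
SDI: $2,589.53 × 0.005 = $12.95
PFL insurance: $2,589.53 × 0.01 = $25.90
Medical insurance premium: $233.69
Employee stock purchase plan: $98.39
(Employer's $352.46 toward medical insurance premium is not withheld from the employee.)
Total deductions = $129.48 + $98.40 + $393.61 + $12.95 + $25.90 + $233.69 + $98.39 = $992.42
Net pay = $2,589.53 − $992.42 = $1,597.11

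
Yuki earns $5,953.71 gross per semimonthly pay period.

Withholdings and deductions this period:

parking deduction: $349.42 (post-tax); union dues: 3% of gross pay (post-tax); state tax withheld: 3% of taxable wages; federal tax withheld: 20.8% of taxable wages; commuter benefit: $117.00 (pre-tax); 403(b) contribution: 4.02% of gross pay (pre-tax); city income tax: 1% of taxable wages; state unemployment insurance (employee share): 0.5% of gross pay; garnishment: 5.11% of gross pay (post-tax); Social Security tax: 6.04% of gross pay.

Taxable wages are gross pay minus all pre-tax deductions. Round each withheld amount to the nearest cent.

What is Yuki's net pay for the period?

$2,987.60

Commuter benefit: $117.00
403(b) contribution: $5,953.71 × 0.0402 = $239.34
Pre-tax total = $117.00 + $239.34 = $356.34
Taxable wages = $5,953.71 − $356.34 = $5,597.37
City income tax: $5,597.37 × 0.01 = $55.97
Federal tax withheld: $5,597.37 × 0.208 = $1,164.25
State tax withheld: $5,597.37 × 0.03 = $167.92
State unemployment insurance (employee share): $5,953.71 × 0.005 = $29.77
Social Security tax: $5,953.71 × 0.0604 = $359.60
Parking deduction: $349.42
Garnishment: $5,953.71 × 0.0511 = $304.23
Union dues: $5,953.71 × 0.03 = $178.61
Total deductions = $117.00 + $239.34 + $55.97 + $1,164.25 + $167.92 + $29.77 + $359.60 + $349.42 + $304.23 + $178.61 = $2,966.11
Net pay = $5,953.71 − $2,966.11 = $2,987.60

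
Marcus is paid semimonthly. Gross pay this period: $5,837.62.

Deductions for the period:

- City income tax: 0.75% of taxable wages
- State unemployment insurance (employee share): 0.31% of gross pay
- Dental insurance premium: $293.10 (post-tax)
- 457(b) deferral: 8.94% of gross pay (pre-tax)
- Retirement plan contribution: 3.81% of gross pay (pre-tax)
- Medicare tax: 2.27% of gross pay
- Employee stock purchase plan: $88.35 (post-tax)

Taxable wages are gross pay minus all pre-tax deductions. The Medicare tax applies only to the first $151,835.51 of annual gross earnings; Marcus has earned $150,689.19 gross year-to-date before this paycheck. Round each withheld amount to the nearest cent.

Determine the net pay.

$4,629.56

Retirement plan contribution: $5,837.62 × 0.0381 = $222.41
457(b) deferral: $5,837.62 × 0.0894 = $521.88
Pre-tax total = $222.41 + $521.88 = $744.29
Taxable wages = $5,837.62 − $744.29 = $5,093.33
City income tax: $5,093.33 × 0.0075 = $38.20
State unemployment insurance (employee share): $5,837.62 × 0.0031 = $18.10
Medicare tax: only $151,835.51 − $150,689.19 = $1,146.32 of this check is subject → $1,146.32 × 0.0227 = $26.02
Dental insurance premium: $293.10
Employee stock purchase plan: $88.35
Total deductions = $222.41 + $521.88 + $38.20 + $18.10 + $26.02 + $293.10 + $88.35 = $1,208.06
Net pay = $5,837.62 − $1,208.06 = $4,629.56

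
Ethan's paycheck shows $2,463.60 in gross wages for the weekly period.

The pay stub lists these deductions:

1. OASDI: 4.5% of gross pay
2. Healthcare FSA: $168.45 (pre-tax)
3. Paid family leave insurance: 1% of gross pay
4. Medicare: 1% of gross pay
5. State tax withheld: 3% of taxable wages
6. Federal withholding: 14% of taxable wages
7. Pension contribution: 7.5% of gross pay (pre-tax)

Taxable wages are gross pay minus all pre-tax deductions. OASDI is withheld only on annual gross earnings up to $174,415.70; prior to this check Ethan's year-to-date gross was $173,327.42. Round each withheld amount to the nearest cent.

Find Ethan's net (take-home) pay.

$1,653.37

Healthcare FSA: $168.45
Pension contribution: $2,463.60 × 0.075 = $184.77
Pre-tax total = $168.45 + $184.77 = $353.22
Taxable wages = $2,463.60 − $353.22 = $2,110.38
Federal withholding: $2,110.38 × 0.14 = $295.45
State tax withheld: $2,110.38 × 0.03 = $63.31
OASDI: only $174,415.70 − $173,327.42 = $1,088.28 of this check is subject → $1,088.28 × 0.045 = $48.97
Medicare: $2,463.60 × 0.01 = $24.64
Paid family leave insurance: $2,463.60 × 0.01 = $24.64
Total deductions = $168.45 + $184.77 + $295.45 + $63.31 + $48.97 + $24.64 + $24.64 = $810.23
Net pay = $2,463.60 − $810.23 = $1,653.37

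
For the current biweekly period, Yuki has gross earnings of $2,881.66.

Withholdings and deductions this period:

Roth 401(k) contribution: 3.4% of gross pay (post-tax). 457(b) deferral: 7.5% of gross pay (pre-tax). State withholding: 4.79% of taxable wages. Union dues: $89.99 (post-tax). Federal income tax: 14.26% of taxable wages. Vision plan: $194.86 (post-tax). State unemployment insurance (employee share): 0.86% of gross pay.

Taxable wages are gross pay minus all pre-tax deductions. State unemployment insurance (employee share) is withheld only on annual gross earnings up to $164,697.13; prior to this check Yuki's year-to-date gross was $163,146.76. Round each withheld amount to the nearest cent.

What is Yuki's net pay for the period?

$1,761.59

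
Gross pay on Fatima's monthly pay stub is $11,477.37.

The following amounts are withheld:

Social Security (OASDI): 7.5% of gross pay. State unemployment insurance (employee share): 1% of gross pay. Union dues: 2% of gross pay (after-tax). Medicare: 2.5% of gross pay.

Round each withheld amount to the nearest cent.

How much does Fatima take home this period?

$9,985.32

Social Security (OASDI): $11,477.37 × 0.075 = $860.80
State unemployment insurance (employee share): $11,477.37 × 0.01 = $114.77
Medicare: $11,477.37 × 0.025 = $286.93
Union dues: $11,477.37 × 0.02 = $229.55
Total deductions = $860.80 + $114.77 + $286.93 + $229.55 = $1,492.05
Net pay = $11,477.37 − $1,492.05 = $9,985.32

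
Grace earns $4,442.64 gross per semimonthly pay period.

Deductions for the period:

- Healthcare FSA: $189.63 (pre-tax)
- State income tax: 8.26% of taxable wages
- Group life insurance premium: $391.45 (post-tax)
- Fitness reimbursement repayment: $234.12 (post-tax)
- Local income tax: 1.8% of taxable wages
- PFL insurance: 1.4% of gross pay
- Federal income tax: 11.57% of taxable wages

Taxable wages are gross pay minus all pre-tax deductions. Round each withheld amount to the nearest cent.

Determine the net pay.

$2,645.32

Healthcare FSA: $189.63
Taxable wages = $4,442.64 − $189.63 = $4,253.01
Local income tax: $4,253.01 × 0.018 = $76.55
State income tax: $4,253.01 × 0.0826 = $351.30
Federal income tax: $4,253.01 × 0.1157 = $492.07
PFL insurance: $4,442.64 × 0.014 = $62.20
Group life insurance premium: $391.45
Fitness reimbursement repayment: $234.12
Total deductions = $189.63 + $76.55 + $351.30 + $492.07 + $62.20 + $391.45 + $234.12 = $1,797.32
Net pay = $4,442.64 − $1,797.32 = $2,645.32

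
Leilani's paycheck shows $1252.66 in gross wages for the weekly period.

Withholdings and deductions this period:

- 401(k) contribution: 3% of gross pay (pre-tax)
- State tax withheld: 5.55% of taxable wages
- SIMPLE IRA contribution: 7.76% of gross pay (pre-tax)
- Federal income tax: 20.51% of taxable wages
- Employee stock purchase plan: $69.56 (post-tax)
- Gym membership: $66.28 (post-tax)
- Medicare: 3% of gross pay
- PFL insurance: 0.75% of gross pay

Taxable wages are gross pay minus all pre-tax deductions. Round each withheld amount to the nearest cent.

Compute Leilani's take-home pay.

SIMPLE IRA contribution: $1252.66 × 0.0776 = $97.21
401(k) contribution: $1252.66 × 0.03 = $37.58
Pre-tax total = $97.21 + $37.58 = $134.79
Taxable wages = $1252.66 − $134.79 = $1117.87
Federal income tax: $1117.87 × 0.2051 = $229.28
State tax withheld: $1117.87 × 0.0555 = $62.04
Medicare: $1252.66 × 0.03 = $37.58
PFL insurance: $1252.66 × 0.0075 = $9.39
Employee stock purchase plan: $69.56
Gym membership: $66.28
Total deductions = $97.21 + $37.58 + $229.28 + $62.04 + $37.58 + $9.39 + $69.56 + $66.28 = $608.92
Net pay = $1252.66 − $608.92 = $643.74

$643.74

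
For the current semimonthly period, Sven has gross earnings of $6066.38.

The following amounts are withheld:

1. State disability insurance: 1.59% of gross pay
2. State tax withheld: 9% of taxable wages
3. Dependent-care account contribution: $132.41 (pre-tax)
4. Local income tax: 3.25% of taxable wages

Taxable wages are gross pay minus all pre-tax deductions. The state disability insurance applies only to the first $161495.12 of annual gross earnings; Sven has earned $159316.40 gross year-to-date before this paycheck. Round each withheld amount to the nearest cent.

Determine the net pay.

Dependent-care account contribution: $132.41
Taxable wages = $6066.38 − $132.41 = $5933.97
State tax withheld: $5933.97 × 0.09 = $534.06
Local income tax: $5933.97 × 0.0325 = $192.85
State disability insurance: only $161495.12 − $159316.40 = $2178.72 of this check is subject → $2178.72 × 0.0159 = $34.64
Total deductions = $132.41 + $534.06 + $192.85 + $34.64 = $893.96
Net pay = $6066.38 − $893.96 = $5172.42

$5172.42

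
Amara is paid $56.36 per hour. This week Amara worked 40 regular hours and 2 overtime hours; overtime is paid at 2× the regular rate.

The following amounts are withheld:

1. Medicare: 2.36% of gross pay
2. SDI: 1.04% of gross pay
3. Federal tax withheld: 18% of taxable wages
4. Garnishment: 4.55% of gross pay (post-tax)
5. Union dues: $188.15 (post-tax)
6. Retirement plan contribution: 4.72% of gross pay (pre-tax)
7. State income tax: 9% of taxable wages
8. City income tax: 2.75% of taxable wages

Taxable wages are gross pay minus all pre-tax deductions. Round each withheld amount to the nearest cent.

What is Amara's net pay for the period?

Regular pay: 40 × $56.36 = $2,254.40
Overtime pay: 2 × $56.36 × 2 = $225.44
Gross pay = $2,254.40 + $225.44 = $2,479.84
Retirement plan contribution: $2,479.84 × 0.0472 = $117.05
Taxable wages = $2,479.84 − $117.05 = $2,362.79
State income tax: $2,362.79 × 0.09 = $212.65
Federal tax withheld: $2,362.79 × 0.18 = $425.30
City income tax: $2,362.79 × 0.0275 = $64.98
SDI: $2,479.84 × 0.0104 = $25.79
Medicare: $2,479.84 × 0.0236 = $58.52
Union dues: $188.15
Garnishment: $2,479.84 × 0.0455 = $112.83
Total deductions = $117.05 + $212.65 + $425.30 + $64.98 + $25.79 + $58.52 + $188.15 + $112.83 = $1,205.27
Net pay = $2,479.84 − $1,205.27 = $1,274.57

$1,274.57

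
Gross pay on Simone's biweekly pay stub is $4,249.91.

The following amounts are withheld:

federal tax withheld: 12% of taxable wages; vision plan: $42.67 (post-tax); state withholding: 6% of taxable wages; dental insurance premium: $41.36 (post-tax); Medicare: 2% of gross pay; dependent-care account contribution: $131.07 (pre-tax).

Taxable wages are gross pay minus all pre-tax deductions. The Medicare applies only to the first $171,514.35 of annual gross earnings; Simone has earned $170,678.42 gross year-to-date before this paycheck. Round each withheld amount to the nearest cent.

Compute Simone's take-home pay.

Dependent-care account contribution: $131.07
Taxable wages = $4,249.91 − $131.07 = $4,118.84
State withholding: $4,118.84 × 0.06 = $247.13
Federal tax withheld: $4,118.84 × 0.12 = $494.26
Medicare: only $171,514.35 − $170,678.42 = $835.93 of this check is subject → $835.93 × 0.02 = $16.72
Dental insurance premium: $41.36
Vision plan: $42.67
Total deductions = $131.07 + $247.13 + $494.26 + $16.72 + $41.36 + $42.67 = $973.21
Net pay = $4,249.91 − $973.21 = $3,276.70

$3,276.70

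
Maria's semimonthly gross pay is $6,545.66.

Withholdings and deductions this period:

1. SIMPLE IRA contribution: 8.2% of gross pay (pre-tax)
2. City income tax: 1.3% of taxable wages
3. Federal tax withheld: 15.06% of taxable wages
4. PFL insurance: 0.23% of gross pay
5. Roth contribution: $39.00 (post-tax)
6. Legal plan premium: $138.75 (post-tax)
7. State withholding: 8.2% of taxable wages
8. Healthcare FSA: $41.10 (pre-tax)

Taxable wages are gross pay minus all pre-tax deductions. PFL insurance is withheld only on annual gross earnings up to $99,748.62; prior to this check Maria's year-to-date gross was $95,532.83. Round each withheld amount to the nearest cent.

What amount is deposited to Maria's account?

$4,314.68

SIMPLE IRA contribution: $6,545.66 × 0.082 = $536.74
Healthcare FSA: $41.10
Pre-tax total = $536.74 + $41.10 = $577.84
Taxable wages = $6,545.66 − $577.84 = $5,967.82
State withholding: $5,967.82 × 0.082 = $489.36
City income tax: $5,967.82 × 0.013 = $77.58
Federal tax withheld: $5,967.82 × 0.1506 = $898.75
PFL insurance: only $99,748.62 − $95,532.83 = $4,215.79 of this check is subject → $4,215.79 × 0.0023 = $9.70
Roth contribution: $39.00
Legal plan premium: $138.75
Total deductions = $536.74 + $41.10 + $489.36 + $77.58 + $898.75 + $9.70 + $39.00 + $138.75 = $2,230.98
Net pay = $6,545.66 − $2,230.98 = $4,314.68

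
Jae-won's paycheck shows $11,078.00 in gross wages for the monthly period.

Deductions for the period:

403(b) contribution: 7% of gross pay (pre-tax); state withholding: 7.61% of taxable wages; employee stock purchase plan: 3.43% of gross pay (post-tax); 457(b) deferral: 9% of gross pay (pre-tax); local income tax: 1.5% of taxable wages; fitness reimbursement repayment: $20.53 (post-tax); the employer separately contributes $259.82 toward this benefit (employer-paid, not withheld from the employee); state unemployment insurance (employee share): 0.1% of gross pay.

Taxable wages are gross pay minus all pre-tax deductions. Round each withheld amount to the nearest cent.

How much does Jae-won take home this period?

403(b) contribution: $11,078.00 × 0.07 = $775.46
457(b) deferral: $11,078.00 × 0.09 = $997.02
Pre-tax total = $775.46 + $997.02 = $1,772.48
Taxable wages = $11,078.00 − $1,772.48 = $9,305.52
State withholding: $9,305.52 × 0.0761 = $708.15
Local income tax: $9,305.52 × 0.015 = $139.58
State unemployment insurance (employee share): $11,078.00 × 0.001 = $11.08
Employee stock purchase plan: $11,078.00 × 0.0343 = $379.98
Fitness reimbursement repayment: $20.53
(Employer's $259.82 toward fitness reimbursement repayment is not withheld from the employee.)
Total deductions = $775.46 + $997.02 + $708.15 + $139.58 + $11.08 + $379.98 + $20.53 = $3,031.80
Net pay = $11,078.00 − $3,031.80 = $8,046.20

$8,046.20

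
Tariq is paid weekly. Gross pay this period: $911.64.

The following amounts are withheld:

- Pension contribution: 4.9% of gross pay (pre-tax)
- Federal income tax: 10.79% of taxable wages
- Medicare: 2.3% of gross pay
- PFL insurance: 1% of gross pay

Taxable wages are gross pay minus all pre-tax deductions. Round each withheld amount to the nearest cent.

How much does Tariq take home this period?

$743.33

Pension contribution: $911.64 × 0.049 = $44.67
Taxable wages = $911.64 − $44.67 = $866.97
Federal income tax: $866.97 × 0.1079 = $93.55
Medicare: $911.64 × 0.023 = $20.97
PFL insurance: $911.64 × 0.01 = $9.12
Total deductions = $44.67 + $93.55 + $20.97 + $9.12 = $168.31
Net pay = $911.64 − $168.31 = $743.33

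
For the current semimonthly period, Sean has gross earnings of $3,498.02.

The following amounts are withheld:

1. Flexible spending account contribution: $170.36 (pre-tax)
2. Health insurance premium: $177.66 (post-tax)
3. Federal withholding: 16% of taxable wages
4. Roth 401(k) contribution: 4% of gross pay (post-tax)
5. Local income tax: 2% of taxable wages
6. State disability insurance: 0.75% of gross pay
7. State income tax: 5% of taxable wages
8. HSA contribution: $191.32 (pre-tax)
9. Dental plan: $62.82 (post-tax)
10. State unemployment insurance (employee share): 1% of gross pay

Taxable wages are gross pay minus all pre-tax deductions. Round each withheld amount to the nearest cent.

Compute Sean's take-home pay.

$1,973.36

Flexible spending account contribution: $170.36
HSA contribution: $191.32
Pre-tax total = $170.36 + $191.32 = $361.68
Taxable wages = $3,498.02 − $361.68 = $3,136.34
State income tax: $3,136.34 × 0.05 = $156.82
Federal withholding: $3,136.34 × 0.16 = $501.81
Local income tax: $3,136.34 × 0.02 = $62.73
State unemployment insurance (employee share): $3,498.02 × 0.01 = $34.98
State disability insurance: $3,498.02 × 0.0075 = $26.24
Dental plan: $62.82
Health insurance premium: $177.66
Roth 401(k) contribution: $3,498.02 × 0.04 = $139.92
Total deductions = $170.36 + $191.32 + $156.82 + $501.81 + $62.73 + $34.98 + $26.24 + $62.82 + $177.66 + $139.92 = $1,524.66
Net pay = $3,498.02 − $1,524.66 = $1,973.36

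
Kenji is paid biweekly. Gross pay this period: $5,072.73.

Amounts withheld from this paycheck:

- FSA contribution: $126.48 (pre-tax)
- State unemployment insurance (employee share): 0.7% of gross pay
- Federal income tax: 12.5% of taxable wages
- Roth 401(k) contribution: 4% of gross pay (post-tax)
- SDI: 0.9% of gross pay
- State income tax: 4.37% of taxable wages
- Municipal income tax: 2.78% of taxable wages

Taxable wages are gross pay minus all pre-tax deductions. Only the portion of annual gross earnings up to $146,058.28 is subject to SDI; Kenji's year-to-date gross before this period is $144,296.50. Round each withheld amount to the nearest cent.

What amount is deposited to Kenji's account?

$3,720.03

FSA contribution: $126.48
Taxable wages = $5,072.73 − $126.48 = $4,946.25
Federal income tax: $4,946.25 × 0.125 = $618.28
State income tax: $4,946.25 × 0.0437 = $216.15
Municipal income tax: $4,946.25 × 0.0278 = $137.51
State unemployment insurance (employee share): $5,072.73 × 0.007 = $35.51
SDI: only $146,058.28 − $144,296.50 = $1,761.78 of this check is subject → $1,761.78 × 0.009 = $15.86
Roth 401(k) contribution: $5,072.73 × 0.04 = $202.91
Total deductions = $126.48 + $618.28 + $216.15 + $137.51 + $35.51 + $15.86 + $202.91 = $1,352.70
Net pay = $5,072.73 − $1,352.70 = $3,720.03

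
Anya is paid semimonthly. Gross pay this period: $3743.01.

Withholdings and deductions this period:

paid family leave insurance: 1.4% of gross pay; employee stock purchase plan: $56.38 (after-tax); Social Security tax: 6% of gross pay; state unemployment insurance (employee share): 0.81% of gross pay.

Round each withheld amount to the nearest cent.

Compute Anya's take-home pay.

State unemployment insurance (employee share): $3743.01 × 0.0081 = $30.32
Social Security tax: $3743.01 × 0.06 = $224.58
Paid family leave insurance: $3743.01 × 0.014 = $52.40
Employee stock purchase plan: $56.38
Total deductions = $30.32 + $224.58 + $52.40 + $56.38 = $363.68
Net pay = $3743.01 − $363.68 = $3379.33

$3379.33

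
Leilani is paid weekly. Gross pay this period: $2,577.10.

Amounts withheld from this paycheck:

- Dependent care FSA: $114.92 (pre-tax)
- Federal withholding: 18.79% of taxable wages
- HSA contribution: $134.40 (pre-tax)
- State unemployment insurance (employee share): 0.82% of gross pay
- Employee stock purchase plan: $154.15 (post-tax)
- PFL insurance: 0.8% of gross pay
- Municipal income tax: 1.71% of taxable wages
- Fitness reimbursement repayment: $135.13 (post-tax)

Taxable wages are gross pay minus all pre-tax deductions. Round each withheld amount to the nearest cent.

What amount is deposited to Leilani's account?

HSA contribution: $134.40
Dependent care FSA: $114.92
Pre-tax total = $134.40 + $114.92 = $249.32
Taxable wages = $2,577.10 − $249.32 = $2,327.78
Federal withholding: $2,327.78 × 0.1879 = $437.39
Municipal income tax: $2,327.78 × 0.0171 = $39.81
State unemployment insurance (employee share): $2,577.10 × 0.0082 = $21.13
PFL insurance: $2,577.10 × 0.008 = $20.62
Fitness reimbursement repayment: $135.13
Employee stock purchase plan: $154.15
Total deductions = $134.40 + $114.92 + $437.39 + $39.81 + $21.13 + $20.62 + $135.13 + $154.15 = $1,057.55
Net pay = $2,577.10 − $1,057.55 = $1,519.55

$1,519.55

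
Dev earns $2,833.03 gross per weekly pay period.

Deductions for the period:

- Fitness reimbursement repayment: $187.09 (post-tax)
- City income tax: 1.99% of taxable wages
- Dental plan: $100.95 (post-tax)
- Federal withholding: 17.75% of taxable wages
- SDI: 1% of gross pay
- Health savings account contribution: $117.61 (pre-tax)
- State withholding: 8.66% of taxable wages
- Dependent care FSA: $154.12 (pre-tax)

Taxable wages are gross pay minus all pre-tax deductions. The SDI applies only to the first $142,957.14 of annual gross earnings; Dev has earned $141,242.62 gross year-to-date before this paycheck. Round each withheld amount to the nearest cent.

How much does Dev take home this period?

$1,528.70

Health savings account contribution: $117.61
Dependent care FSA: $154.12
Pre-tax total = $117.61 + $154.12 = $271.73
Taxable wages = $2,833.03 − $271.73 = $2,561.30
City income tax: $2,561.30 × 0.0199 = $50.97
State withholding: $2,561.30 × 0.0866 = $221.81
Federal withholding: $2,561.30 × 0.1775 = $454.63
SDI: only $142,957.14 − $141,242.62 = $1,714.52 of this check is subject → $1,714.52 × 0.01 = $17.15
Fitness reimbursement repayment: $187.09
Dental plan: $100.95
Total deductions = $117.61 + $154.12 + $50.97 + $221.81 + $454.63 + $17.15 + $187.09 + $100.95 = $1,304.33
Net pay = $2,833.03 − $1,304.33 = $1,528.70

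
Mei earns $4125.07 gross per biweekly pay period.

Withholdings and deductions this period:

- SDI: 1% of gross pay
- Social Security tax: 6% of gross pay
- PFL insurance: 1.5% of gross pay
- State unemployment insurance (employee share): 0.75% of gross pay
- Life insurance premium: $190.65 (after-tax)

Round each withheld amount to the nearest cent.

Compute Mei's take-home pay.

SDI: $4125.07 × 0.01 = $41.25
Social Security tax: $4125.07 × 0.06 = $247.50
State unemployment insurance (employee share): $4125.07 × 0.0075 = $30.94
PFL insurance: $4125.07 × 0.015 = $61.88
Life insurance premium: $190.65
Total deductions = $41.25 + $247.50 + $30.94 + $61.88 + $190.65 = $572.22
Net pay = $4125.07 − $572.22 = $3552.85

$3552.85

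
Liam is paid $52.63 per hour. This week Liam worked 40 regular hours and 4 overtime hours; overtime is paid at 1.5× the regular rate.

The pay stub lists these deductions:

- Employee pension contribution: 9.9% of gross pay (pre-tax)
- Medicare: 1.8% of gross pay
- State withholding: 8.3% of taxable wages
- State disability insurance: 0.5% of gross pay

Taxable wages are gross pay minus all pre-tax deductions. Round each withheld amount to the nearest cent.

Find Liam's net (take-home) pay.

Regular pay: 40 × $52.63 = $2,105.20
Overtime pay: 4 × $52.63 × 1.5 = $315.78
Gross pay = $2,105.20 + $315.78 = $2,420.98
Employee pension contribution: $2,420.98 × 0.099 = $239.68
Taxable wages = $2,420.98 − $239.68 = $2,181.30
State withholding: $2,181.30 × 0.083 = $181.05
State disability insurance: $2,420.98 × 0.005 = $12.10
Medicare: $2,420.98 × 0.018 = $43.58
Total deductions = $239.68 + $181.05 + $12.10 + $43.58 = $476.41
Net pay = $2,420.98 − $476.41 = $1,944.57

$1,944.57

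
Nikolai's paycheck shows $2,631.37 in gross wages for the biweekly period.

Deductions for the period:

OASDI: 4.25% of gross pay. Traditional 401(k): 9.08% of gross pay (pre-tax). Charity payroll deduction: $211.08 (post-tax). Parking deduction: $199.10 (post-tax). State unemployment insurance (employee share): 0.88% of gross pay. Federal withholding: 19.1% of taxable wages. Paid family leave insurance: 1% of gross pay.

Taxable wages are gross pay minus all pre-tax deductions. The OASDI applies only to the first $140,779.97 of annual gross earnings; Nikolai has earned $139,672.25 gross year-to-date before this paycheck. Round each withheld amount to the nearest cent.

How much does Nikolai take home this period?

$1,428.75

Traditional 401(k): $2,631.37 × 0.0908 = $238.93
Taxable wages = $2,631.37 − $238.93 = $2,392.44
Federal withholding: $2,392.44 × 0.191 = $456.96
Paid family leave insurance: $2,631.37 × 0.01 = $26.31
State unemployment insurance (employee share): $2,631.37 × 0.0088 = $23.16
OASDI: only $140,779.97 − $139,672.25 = $1,107.72 of this check is subject → $1,107.72 × 0.0425 = $47.08
Charity payroll deduction: $211.08
Parking deduction: $199.10
Total deductions = $238.93 + $456.96 + $26.31 + $23.16 + $47.08 + $211.08 + $199.10 = $1,202.62
Net pay = $2,631.37 − $1,202.62 = $1,428.75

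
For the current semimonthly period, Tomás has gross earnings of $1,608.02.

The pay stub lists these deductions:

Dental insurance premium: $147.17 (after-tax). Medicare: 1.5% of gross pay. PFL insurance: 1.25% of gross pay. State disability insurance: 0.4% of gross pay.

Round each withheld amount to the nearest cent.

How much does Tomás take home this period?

$1,410.20

State disability insurance: $1,608.02 × 0.004 = $6.43
Medicare: $1,608.02 × 0.015 = $24.12
PFL insurance: $1,608.02 × 0.0125 = $20.10
Dental insurance premium: $147.17
Total deductions = $6.43 + $24.12 + $20.10 + $147.17 = $197.82
Net pay = $1,608.02 − $197.82 = $1,410.20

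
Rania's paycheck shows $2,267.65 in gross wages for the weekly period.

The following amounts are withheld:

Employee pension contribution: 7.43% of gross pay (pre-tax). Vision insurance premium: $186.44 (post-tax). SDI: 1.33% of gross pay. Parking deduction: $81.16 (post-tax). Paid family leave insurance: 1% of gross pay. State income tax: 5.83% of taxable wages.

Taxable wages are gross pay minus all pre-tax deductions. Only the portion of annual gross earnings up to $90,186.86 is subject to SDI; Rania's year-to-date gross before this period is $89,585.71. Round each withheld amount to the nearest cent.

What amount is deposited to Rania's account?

$1,678.50

Employee pension contribution: $2,267.65 × 0.0743 = $168.49
Taxable wages = $2,267.65 − $168.49 = $2,099.16
State income tax: $2,099.16 × 0.0583 = $122.38
Paid family leave insurance: $2,267.65 × 0.01 = $22.68
SDI: only $90,186.86 − $89,585.71 = $601.15 of this check is subject → $601.15 × 0.0133 = $8.00
Parking deduction: $81.16
Vision insurance premium: $186.44
Total deductions = $168.49 + $122.38 + $22.68 + $8.00 + $81.16 + $186.44 = $589.15
Net pay = $2,267.65 − $589.15 = $1,678.50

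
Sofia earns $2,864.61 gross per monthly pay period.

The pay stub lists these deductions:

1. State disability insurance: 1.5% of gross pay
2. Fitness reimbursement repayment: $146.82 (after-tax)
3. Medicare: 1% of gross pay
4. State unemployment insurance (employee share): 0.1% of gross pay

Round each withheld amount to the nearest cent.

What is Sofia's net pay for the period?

Medicare: $2,864.61 × 0.01 = $28.65
State disability insurance: $2,864.61 × 0.015 = $42.97
State unemployment insurance (employee share): $2,864.61 × 0.001 = $2.86
Fitness reimbursement repayment: $146.82
Total deductions = $28.65 + $42.97 + $2.86 + $146.82 = $221.30
Net pay = $2,864.61 − $221.30 = $2,643.31

$2,643.31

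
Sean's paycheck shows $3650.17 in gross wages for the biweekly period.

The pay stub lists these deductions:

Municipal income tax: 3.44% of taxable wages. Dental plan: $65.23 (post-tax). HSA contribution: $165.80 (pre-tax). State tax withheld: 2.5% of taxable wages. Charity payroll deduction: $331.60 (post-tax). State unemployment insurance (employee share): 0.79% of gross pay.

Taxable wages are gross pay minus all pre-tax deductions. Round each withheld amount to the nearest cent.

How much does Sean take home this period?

HSA contribution: $165.80
Taxable wages = $3650.17 − $165.80 = $3484.37
Municipal income tax: $3484.37 × 0.0344 = $119.86
State tax withheld: $3484.37 × 0.025 = $87.11
State unemployment insurance (employee share): $3650.17 × 0.0079 = $28.84
Dental plan: $65.23
Charity payroll deduction: $331.60
Total deductions = $165.80 + $119.86 + $87.11 + $28.84 + $65.23 + $331.60 = $798.44
Net pay = $3650.17 − $798.44 = $2851.73

$2851.73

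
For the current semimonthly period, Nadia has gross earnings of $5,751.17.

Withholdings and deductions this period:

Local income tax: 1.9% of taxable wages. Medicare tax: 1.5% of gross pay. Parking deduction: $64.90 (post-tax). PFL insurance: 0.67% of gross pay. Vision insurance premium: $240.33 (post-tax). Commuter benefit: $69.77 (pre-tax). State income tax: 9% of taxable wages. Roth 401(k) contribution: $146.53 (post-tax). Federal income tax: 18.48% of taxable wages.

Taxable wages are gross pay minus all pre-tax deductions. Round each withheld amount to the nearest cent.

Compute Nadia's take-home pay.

$3,435.64

Commuter benefit: $69.77
Taxable wages = $5,751.17 − $69.77 = $5,681.40
Federal income tax: $5,681.40 × 0.1848 = $1,049.92
State income tax: $5,681.40 × 0.09 = $511.33
Local income tax: $5,681.40 × 0.019 = $107.95
Medicare tax: $5,751.17 × 0.015 = $86.27
PFL insurance: $5,751.17 × 0.0067 = $38.53
Roth 401(k) contribution: $146.53
Parking deduction: $64.90
Vision insurance premium: $240.33
Total deductions = $69.77 + $1,049.92 + $511.33 + $107.95 + $86.27 + $38.53 + $146.53 + $64.90 + $240.33 = $2,315.53
Net pay = $5,751.17 − $2,315.53 = $3,435.64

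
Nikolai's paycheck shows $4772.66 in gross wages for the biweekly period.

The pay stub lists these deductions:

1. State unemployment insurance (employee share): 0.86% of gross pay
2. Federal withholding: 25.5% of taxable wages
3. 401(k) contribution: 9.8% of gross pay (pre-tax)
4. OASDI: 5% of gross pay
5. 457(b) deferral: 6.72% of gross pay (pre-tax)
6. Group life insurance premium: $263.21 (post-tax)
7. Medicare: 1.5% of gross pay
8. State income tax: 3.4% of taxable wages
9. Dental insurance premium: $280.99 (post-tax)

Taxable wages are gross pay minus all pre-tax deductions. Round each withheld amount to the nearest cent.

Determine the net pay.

401(k) contribution: $4772.66 × 0.098 = $467.72
457(b) deferral: $4772.66 × 0.0672 = $320.72
Pre-tax total = $467.72 + $320.72 = $788.44
Taxable wages = $4772.66 − $788.44 = $3984.22
Federal withholding: $3984.22 × 0.255 = $1015.98
State income tax: $3984.22 × 0.034 = $135.46
Medicare: $4772.66 × 0.015 = $71.59
OASDI: $4772.66 × 0.05 = $238.63
State unemployment insurance (employee share): $4772.66 × 0.0086 = $41.04
Dental insurance premium: $280.99
Group life insurance premium: $263.21
Total deductions = $467.72 + $320.72 + $1015.98 + $135.46 + $71.59 + $238.63 + $41.04 + $280.99 + $263.21 = $2835.34
Net pay = $4772.66 − $2835.34 = $1937.32

$1937.32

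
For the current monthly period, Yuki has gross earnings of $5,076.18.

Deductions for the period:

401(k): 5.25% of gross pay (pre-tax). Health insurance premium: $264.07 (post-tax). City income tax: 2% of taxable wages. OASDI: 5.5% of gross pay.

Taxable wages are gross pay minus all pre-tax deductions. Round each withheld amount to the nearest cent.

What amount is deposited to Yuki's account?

$4,170.23

401(k): $5,076.18 × 0.0525 = $266.50
Taxable wages = $5,076.18 − $266.50 = $4,809.68
City income tax: $4,809.68 × 0.02 = $96.19
OASDI: $5,076.18 × 0.055 = $279.19
Health insurance premium: $264.07
Total deductions = $266.50 + $96.19 + $279.19 + $264.07 = $905.95
Net pay = $5,076.18 − $905.95 = $4,170.23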